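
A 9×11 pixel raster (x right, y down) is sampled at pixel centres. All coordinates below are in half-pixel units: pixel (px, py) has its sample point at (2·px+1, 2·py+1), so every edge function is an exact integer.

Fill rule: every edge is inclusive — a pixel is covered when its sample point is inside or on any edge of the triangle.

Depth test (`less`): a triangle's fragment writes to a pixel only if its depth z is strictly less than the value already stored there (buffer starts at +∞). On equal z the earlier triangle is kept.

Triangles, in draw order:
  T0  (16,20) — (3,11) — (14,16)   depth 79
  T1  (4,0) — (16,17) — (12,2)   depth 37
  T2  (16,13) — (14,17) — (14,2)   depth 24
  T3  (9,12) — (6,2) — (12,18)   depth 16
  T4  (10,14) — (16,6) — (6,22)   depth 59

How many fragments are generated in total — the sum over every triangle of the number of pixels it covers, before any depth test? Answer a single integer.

T0:
  2·area = 34
  edge (16, 20)→(3, 11): d=(-13,-9) inclusive
  edge (3, 11)→(14, 16): d=(11,5) inclusive
  edge (14, 16)→(16, 20): d=(2,4) inclusive
    (1,5)@(3, 11): e=[0,0,34] → #  [on edge]
    (2,5)@(5, 11): e=[18,-10,26] → ·
    (1,6)@(3, 13): e=[-26,22,38] → ·
    (3,6)@(7, 13): e=[10,2,22] → #
    (4,6)@(9, 13): e=[28,-8,14] → ·
    (3,7)@(7, 15): e=[-16,24,26] → ·
    (4,7)@(9, 15): e=[2,14,18] → #
    (5,7)@(11, 15): e=[20,4,10] → #
    (6,7)@(13, 15): e=[38,-6,2] → ·
    (4,8)@(9, 17): e=[-24,36,22] → ·
    (5,8)@(11, 17): e=[-6,26,14] → ·
    (6,8)@(13, 17): e=[12,16,6] → #
  covered (6 px):
    · · · · · · · · ·
    · · · · · · · · ·
    · · · · · · · · ·
    · · · · · · · · ·
    · · · · · · · · ·
    · # · · · · · · ·
    · · · # · · · · ·
    · · · · # # · · ·
    · · · · · · # · ·
    · · · · · · · # ·
    · · · · · · · · ·
T1:
  2·area = 112  (B↔C swapped to make it positive)
  edge (4, 0)→(12, 2): d=(8,2) inclusive
  edge (12, 2)→(16, 17): d=(4,15) inclusive
  edge (16, 17)→(4, 0): d=(-12,-17) inclusive
    (2,0)@(5, 1): e=[6,101,5] → #
    (3,0)@(7, 1): e=[2,71,39] → #
    (4,0)@(9, 1): e=[-2,41,73] → ·
    (2,1)@(5, 3): e=[22,109,-19] → ·
    (3,1)@(7, 3): e=[18,79,15] → #
    (4,1)@(9, 3): e=[14,49,49] → #
    (5,1)@(11, 3): e=[10,19,83] → #
    (6,1)@(13, 3): e=[6,-11,117] → ·
    (3,2)@(7, 5): e=[34,87,-9] → ·
    (4,2)@(9, 5): e=[30,57,25] → #
    (6,2)@(13, 5): e=[22,-3,93] → ·
    (4,3)@(9, 7): e=[46,65,1] → #
  covered (14 px):
    · · # # · · · · ·
    · · · # # # · · ·
    · · · · # # · · ·
    · · · · # # # · ·
    · · · · · # # · ·
    · · · · · · # · ·
    · · · · · · · · ·
    · · · · · · · # ·
    · · · · · · · · ·
    · · · · · · · · ·
    · · · · · · · · ·
T2:
  2·area = 30
  edge (16, 13)→(14, 17): d=(-2,4) inclusive
  edge (14, 17)→(14, 2): d=(0,-15) inclusive
  edge (14, 2)→(16, 13): d=(2,11) inclusive
    (7,4)@(15, 9): e=[12,15,3] → #
    (8,4)@(17, 9): e=[4,45,-19] → ·
    (7,5)@(15, 11): e=[8,15,7] → #
    (8,5)@(17, 11): e=[0,45,-15] → ·  [on edge]
    (7,6)@(15, 13): e=[4,15,11] → #
    (8,6)@(17, 13): e=[-4,45,-11] → ·
    (7,7)@(15, 15): e=[0,15,15] → #  [on edge]
    (8,7)@(17, 15): e=[-8,45,-7] → ·
    (7,8)@(15, 17): e=[-4,15,19] → ·
    (6,9)@(13, 19): e=[0,-15,45] → ·  [on edge]
  covered (4 px):
    · · · · · · · · ·
    · · · · · · · · ·
    · · · · · · · · ·
    · · · · · · · · ·
    · · · · · · · # ·
    · · · · · · · # ·
    · · · · · · · # ·
    · · · · · · · # ·
    · · · · · · · · ·
    · · · · · · · · ·
    · · · · · · · · ·
T3:
  2·area = 12
  edge (9, 12)→(6, 2): d=(-3,-10) inclusive
  edge (6, 2)→(12, 18): d=(6,16) inclusive
  edge (12, 18)→(9, 12): d=(-3,-6) inclusive
    (3,2)@(7, 5): e=[1,2,9] → #
    (4,2)@(9, 5): e=[21,-30,21] → ·
    (3,3)@(7, 7): e=[-5,14,3] → ·
    (4,5)@(9, 11): e=[3,6,3] → #
    (5,5)@(11, 11): e=[23,-26,15] → ·
    (4,6)@(9, 13): e=[-3,18,-3] → ·
  covered (2 px):
    · · · · · · · · ·
    · · · · · · · · ·
    · · · # · · · · ·
    · · · · · · · · ·
    · · · · · · · · ·
    · · · · # · · · ·
    · · · · · · · · ·
    · · · · · · · · ·
    · · · · · · · · ·
    · · · · · · · · ·
    · · · · · · · · ·
T4:
  2·area = 16
  edge (10, 14)→(16, 6): d=(6,-8) inclusive
  edge (16, 6)→(6, 22): d=(-10,16) inclusive
  edge (6, 22)→(10, 14): d=(4,-8) inclusive
    (5,6)@(11, 13): e=[2,10,4] → #
    (6,6)@(13, 13): e=[18,-22,20] → ·
    (5,7)@(11, 15): e=[14,-10,12] → ·
    (4,8)@(9, 17): e=[10,2,4] → #
    (5,8)@(11, 17): e=[26,-30,20] → ·
    (4,9)@(9, 19): e=[22,-18,12] → ·
  covered (2 px):
    · · · · · · · · ·
    · · · · · · · · ·
    · · · · · · · · ·
    · · · · · · · · ·
    · · · · · · · · ·
    · · · · · · · · ·
    · · · · · # · · ·
    · · · · · · · · ·
    · · · · # · · · ·
    · · · · · · · · ·
    · · · · · · · · ·

Answer: 28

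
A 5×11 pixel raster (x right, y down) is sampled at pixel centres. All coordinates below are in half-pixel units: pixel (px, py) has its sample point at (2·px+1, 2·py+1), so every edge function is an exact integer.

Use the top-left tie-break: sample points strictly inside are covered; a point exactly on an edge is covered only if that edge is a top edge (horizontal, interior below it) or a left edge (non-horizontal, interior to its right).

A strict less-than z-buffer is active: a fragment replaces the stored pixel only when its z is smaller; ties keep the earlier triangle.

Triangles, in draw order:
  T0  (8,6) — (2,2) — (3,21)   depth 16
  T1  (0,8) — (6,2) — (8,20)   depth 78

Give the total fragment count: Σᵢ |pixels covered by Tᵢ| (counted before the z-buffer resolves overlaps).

T0:
  2·area = 110  (B↔C swapped to make it positive)
  edge (8, 6)→(3, 21): d=(-5,15) right/bottom  bias=-1
  edge (3, 21)→(2, 2): d=(-1,-19) top-left  bias=+0
  edge (2, 2)→(8, 6): d=(6,4) right/bottom  bias=-1
    (1,1)@(3, 3): e=[90,18,2] → #
    (2,1)@(5, 3): e=[60,56,-6] → ·
    (4,1)@(9, 3): e=[0,132,-22] → ·  [on edge]
    (1,2)@(3, 5): e=[80,16,14] → #
    (2,2)@(5, 5): e=[50,54,6] → #
    (3,2)@(7, 5): e=[20,92,-2] → ·
    (1,3)@(3, 7): e=[70,14,26] → #
    (3,3)@(7, 7): e=[10,90,10] → #
    (4,3)@(9, 7): e=[-20,128,2] → ·
    (1,4)@(3, 9): e=[60,12,38] → #
    (3,4)@(7, 9): e=[0,88,22] → ·  [on edge]
    (1,5)@(3, 11): e=[50,10,50] → #
    (2,7)@(5, 15): e=[0,44,66] → ·  [on edge]
    (1,10)@(3, 21): e=[0,0,110] → ·  [on edge]
  covered (15 px):
    · · · · ·
    · # · · ·
    · # # · ·
    · # # # ·
    · # # · ·
    · # # · ·
    · # # · ·
    · # · · ·
    · # · · ·
    · # · · ·
    · · · · ·
T1:
  2·area = 120
  edge (0, 8)→(6, 2): d=(6,-6) top-left  bias=+0
  edge (6, 2)→(8, 20): d=(2,18) right/bottom  bias=-1
  edge (8, 20)→(0, 8): d=(-8,-12) top-left  bias=+0
    (3,0)@(7, 1): e=[0,-20,140] → ·  [on edge]
    (2,1)@(5, 3): e=[0,20,100] → #  [on edge]
    (3,1)@(7, 3): e=[12,-16,124] → ·
    (1,2)@(3, 5): e=[0,60,60] → #  [on edge]
    (3,2)@(7, 5): e=[24,-12,108] → ·
    (0,3)@(1, 7): e=[0,100,20] → #  [on edge]
    (3,3)@(7, 7): e=[36,-8,92] → ·
    (0,4)@(1, 9): e=[12,104,4] → #
    (3,4)@(7, 9): e=[48,-4,76] → ·
    (0,5)@(1, 11): e=[24,108,-12] → ·
    (1,5)@(3, 11): e=[36,72,12] → #
    (3,5)@(7, 11): e=[60,0,60] → ·  [on edge]
  covered (16 px):
    · · · · ·
    · · # · ·
    · # # · ·
    # # # · ·
    # # # · ·
    · # # · ·
    · · # # ·
    · · # # ·
    · · · # ·
    · · · · ·
    · · · · ·

Result: 31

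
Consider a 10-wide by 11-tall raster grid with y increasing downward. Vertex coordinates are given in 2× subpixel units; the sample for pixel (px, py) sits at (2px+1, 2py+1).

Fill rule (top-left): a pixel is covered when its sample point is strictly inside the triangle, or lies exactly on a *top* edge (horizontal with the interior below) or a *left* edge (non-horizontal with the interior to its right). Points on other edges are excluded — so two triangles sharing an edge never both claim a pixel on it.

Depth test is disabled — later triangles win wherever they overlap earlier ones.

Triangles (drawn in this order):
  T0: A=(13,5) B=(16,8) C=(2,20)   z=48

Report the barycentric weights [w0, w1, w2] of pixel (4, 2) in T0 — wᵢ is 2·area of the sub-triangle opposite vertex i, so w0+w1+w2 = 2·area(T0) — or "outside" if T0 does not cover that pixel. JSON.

T0:
  2·area = 78
  edge (13, 5)→(16, 8): d=(3,3) right/bottom  bias=-1
  edge (16, 8)→(2, 20): d=(-14,12) right/bottom  bias=-1
  edge (2, 20)→(13, 5): d=(11,-15) top-left  bias=+0
    (4,0)@(9, 1): e=[0,182,-104] → ·  [on edge]
    (5,1)@(11, 3): e=[0,130,-52] → ·  [on edge]
    (6,2)@(13, 5): e=[0,78,0] → ·  [on edge]
    (6,3)@(13, 7): e=[6,50,22] → #
    (7,3)@(15, 7): e=[0,26,52] → ·  [on edge]
    (5,4)@(11, 9): e=[18,46,14] → #
    (7,4)@(15, 9): e=[6,-2,74] → ·
    (8,4)@(17, 9): e=[0,-26,104] → ·  [on edge]
    (4,5)@(9, 11): e=[30,42,6] → #
    (6,5)@(13, 11): e=[18,-6,66] → ·
    (9,5)@(19, 11): e=[0,-78,156] → ·  [on edge]
    (4,6)@(9, 13): e=[36,14,28] → #
  covered (9 px):
    · · · · · · · · · ·
    · · · · · · · · · ·
    · · · · · · · · · ·
    · · · · · · # · · ·
    · · · · · # # · · ·
    · · · · # # · · · ·
    · · · · # · · · · ·
    · · · # · · · · · ·
    · · # · · · · · · ·
    · # · · · · · · · ·
    · · · · · · · · · ·

Answer: "outside"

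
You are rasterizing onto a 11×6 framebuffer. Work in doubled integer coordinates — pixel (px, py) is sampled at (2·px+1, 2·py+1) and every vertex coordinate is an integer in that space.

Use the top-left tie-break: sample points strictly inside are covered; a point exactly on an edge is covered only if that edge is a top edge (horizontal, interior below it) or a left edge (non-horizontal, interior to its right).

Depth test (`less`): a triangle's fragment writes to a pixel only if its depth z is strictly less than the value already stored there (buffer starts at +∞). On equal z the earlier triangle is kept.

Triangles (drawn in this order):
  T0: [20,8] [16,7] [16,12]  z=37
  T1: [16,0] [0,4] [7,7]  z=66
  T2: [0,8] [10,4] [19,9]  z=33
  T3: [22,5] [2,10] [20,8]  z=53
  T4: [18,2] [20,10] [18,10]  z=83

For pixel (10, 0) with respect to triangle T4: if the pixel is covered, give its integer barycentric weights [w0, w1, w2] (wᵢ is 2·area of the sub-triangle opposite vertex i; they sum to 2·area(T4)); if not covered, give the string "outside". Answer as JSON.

T0:
  2·area = 20  (B↔C swapped to make it positive)
  edge (20, 8)→(16, 12): d=(-4,4) right/bottom  bias=-1
  edge (16, 12)→(16, 7): d=(0,-5) top-left  bias=+0
  edge (16, 7)→(20, 8): d=(4,1) right/bottom  bias=-1
    (10,3)@(21, 7): e=[0,25,-5] → ·  [on edge]
    (8,4)@(17, 9): e=[8,5,7] → #
    (9,4)@(19, 9): e=[0,15,5] → ·  [on edge]
    (8,5)@(17, 11): e=[0,5,15] → ·  [on edge]
  covered (1 px):
    · · · · · · · · · · ·
    · · · · · · · · · · ·
    · · · · · · · · · · ·
    · · · · · · · · · · ·
    · · · · · · · · # · ·
    · · · · · · · · · · ·
T1:
  2·area = 76  (B↔C swapped to make it positive)
  edge (16, 0)→(7, 7): d=(-9,7) right/bottom  bias=-1
  edge (7, 7)→(0, 4): d=(-7,-3) top-left  bias=+0
  edge (0, 4)→(16, 0): d=(16,-4) top-left  bias=+0
    (6,0)@(13, 1): e=[12,60,4] → #
    (7,0)@(15, 1): e=[-2,66,12] → ·
    (2,1)@(5, 3): e=[50,22,4] → #
    (3,1)@(7, 3): e=[36,28,12] → #
    (4,1)@(9, 3): e=[22,34,20] → #
    (5,1)@(11, 3): e=[8,40,28] → #
    (6,1)@(13, 3): e=[-6,46,36] → ·
    (1,2)@(3, 5): e=[46,2,28] → #
    (5,2)@(11, 5): e=[-10,26,60] → ·
    (1,3)@(3, 7): e=[28,-12,60] → ·
    (2,3)@(5, 7): e=[14,-6,68] → ·
    (3,3)@(7, 7): e=[0,0,76] → ·  [on edge]
  covered (9 px):
    · · · · · · # · · · ·
    · · # # # # · · · · ·
    · # # # # · · · · · ·
    · · · · · · · · · · ·
    · · · · · · · · · · ·
    · · · · · · · · · · ·
T2:
  2·area = 86
  edge (0, 8)→(10, 4): d=(10,-4) top-left  bias=+0
  edge (10, 4)→(19, 9): d=(9,5) right/bottom  bias=-1
  edge (19, 9)→(0, 8): d=(-19,-1) top-left  bias=+0
    (4,2)@(9, 5): e=[6,14,66] → #
    (5,2)@(11, 5): e=[14,4,68] → #
    (6,2)@(13, 5): e=[22,-6,70] → ·
    (1,3)@(3, 7): e=[2,62,22] → #
    (2,3)@(5, 7): e=[10,52,24] → #
    (3,3)@(7, 7): e=[18,42,26] → #
    (6,3)@(13, 7): e=[42,12,32] → #
    (7,3)@(15, 7): e=[50,2,34] → #
    (8,3)@(17, 7): e=[58,-8,36] → ·
    (1,4)@(3, 9): e=[22,80,-16] → ·
    (2,4)@(5, 9): e=[30,70,-14] → ·
    (3,4)@(7, 9): e=[38,60,-12] → ·
    (9,4)@(19, 9): e=[86,0,0] → ·  [on edge]
  covered (9 px):
    · · · · · · · · · · ·
    · · · · · · · · · · ·
    · · · · # # · · · · ·
    · # # # # # # # · · ·
    · · · · · · · · · · ·
    · · · · · · · · · · ·
T3:
  2·area = 50  (B↔C swapped to make it positive)
  edge (22, 5)→(20, 8): d=(-2,3) right/bottom  bias=-1
  edge (20, 8)→(2, 10): d=(-18,2) right/bottom  bias=-1
  edge (2, 10)→(22, 5): d=(20,-5) top-left  bias=+0
    (7,3)@(15, 7): e=[17,28,5] → #
    (8,3)@(17, 7): e=[11,24,15] → #
    (9,3)@(19, 7): e=[5,20,25] → #
    (10,3)@(21, 7): e=[-1,16,35] → ·
    (3,4)@(7, 9): e=[37,8,5] → #
    (4,4)@(9, 9): e=[31,4,15] → #
    (5,4)@(11, 9): e=[25,0,25] → ·  [on edge]
    (7,4)@(15, 9): e=[13,-8,45] → ·
    (8,4)@(17, 9): e=[7,-12,55] → ·
    (9,4)@(19, 9): e=[1,-16,65] → ·
    (3,5)@(7, 11): e=[33,-28,45] → ·
    (4,5)@(9, 11): e=[27,-32,55] → ·
  covered (5 px):
    · · · · · · · · · · ·
    · · · · · · · · · · ·
    · · · · · · · · · · ·
    · · · · · · · # # # ·
    · · · # # · · · · · ·
    · · · · · · · · · · ·
T4:
  2·area = 16
  edge (18, 2)→(20, 10): d=(2,8) right/bottom  bias=-1
  edge (20, 10)→(18, 10): d=(-2,0) right/bottom  bias=-1
  edge (18, 10)→(18, 2): d=(0,-8) top-left  bias=+0
    (9,3)@(19, 7): e=[2,6,8] → #
    (10,3)@(21, 7): e=[-14,6,24] → ·
    (9,4)@(19, 9): e=[6,2,8] → #
    (10,4)@(21, 9): e=[-10,2,24] → ·
    (9,5)@(19, 11): e=[10,-2,8] → ·
  covered (2 px):
    · · · · · · · · · · ·
    · · · · · · · · · · ·
    · · · · · · · · · · ·
    · · · · · · · · · # ·
    · · · · · · · · · # ·
    · · · · · · · · · · ·

Answer: "outside"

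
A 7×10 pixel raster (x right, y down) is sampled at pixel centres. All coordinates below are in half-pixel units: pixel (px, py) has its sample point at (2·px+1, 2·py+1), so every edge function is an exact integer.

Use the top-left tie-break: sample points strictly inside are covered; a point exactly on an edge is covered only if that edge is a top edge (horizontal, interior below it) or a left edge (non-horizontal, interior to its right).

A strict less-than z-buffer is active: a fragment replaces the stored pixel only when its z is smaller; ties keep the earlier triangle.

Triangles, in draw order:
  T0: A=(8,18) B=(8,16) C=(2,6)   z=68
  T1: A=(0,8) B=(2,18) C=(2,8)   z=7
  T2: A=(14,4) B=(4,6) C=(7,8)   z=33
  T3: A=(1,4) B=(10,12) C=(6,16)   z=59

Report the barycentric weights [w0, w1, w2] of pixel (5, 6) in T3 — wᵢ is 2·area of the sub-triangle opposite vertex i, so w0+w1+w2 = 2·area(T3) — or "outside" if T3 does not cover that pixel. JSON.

T0:
  2·area = 12  (B↔C swapped to make it positive)
  edge (8, 18)→(2, 6): d=(-6,-12) top-left  bias=+0
  edge (2, 6)→(8, 16): d=(6,10) right/bottom  bias=-1
  edge (8, 16)→(8, 18): d=(0,2) right/bottom  bias=-1
    (2,5)@(5, 11): e=[6,0,6] → ·  [on edge]
    (3,7)@(7, 15): e=[6,4,2] → █
    (4,7)@(9, 15): e=[30,-16,-2] → ·
    (3,8)@(7, 17): e=[-6,16,2] → ·
  covered (1 px):
    · · · · · · ·
    · · · · · · ·
    · · · · · · ·
    · · · · · · ·
    · · · · · · ·
    · · · · · · ·
    · · · · · · ·
    · · · █ · · ·
    · · · · · · ·
    · · · · · · ·
T1:
  2·area = 20  (B↔C swapped to make it positive)
  edge (0, 8)→(2, 8): d=(2,0) top-left  bias=+0
  edge (2, 8)→(2, 18): d=(0,10) right/bottom  bias=-1
  edge (2, 18)→(0, 8): d=(-2,-10) top-left  bias=+0
    (0,4)@(1, 9): e=[2,10,8] → █
    (1,4)@(3, 9): e=[2,-10,28] → ·
    (0,5)@(1, 11): e=[6,10,4] → █
    (1,5)@(3, 11): e=[6,-10,24] → ·
    (0,6)@(1, 13): e=[10,10,0] → █  [on edge]
    (1,6)@(3, 13): e=[10,-10,20] → ·
    (0,7)@(1, 15): e=[14,10,-4] → ·
  covered (3 px):
    · · · · · · ·
    · · · · · · ·
    · · · · · · ·
    · · · · · · ·
    █ · · · · · ·
    █ · · · · · ·
    █ · · · · · ·
    · · · · · · ·
    · · · · · · ·
    · · · · · · ·
T2:
  2·area = 26  (B↔C swapped to make it positive)
  edge (14, 4)→(7, 8): d=(-7,4) right/bottom  bias=-1
  edge (7, 8)→(4, 6): d=(-3,-2) top-left  bias=+0
  edge (4, 6)→(14, 4): d=(10,-2) top-left  bias=+0
    (4,2)@(9, 5): e=[13,13,0] → █  [on edge]
    (5,2)@(11, 5): e=[5,17,4] → █
    (6,2)@(13, 5): e=[-3,21,8] → ·
    (3,3)@(7, 7): e=[7,3,16] → █
    (4,3)@(9, 7): e=[-1,7,20] → ·
    (5,3)@(11, 7): e=[-9,11,24] → ·
    (3,4)@(7, 9): e=[-7,-3,36] → ·
  covered (3 px):
    · · · · · · ·
    · · · · · · ·
    · · · · █ █ ·
    · · · █ · · ·
    · · · · · · ·
    · · · · · · ·
    · · · · · · ·
    · · · · · · ·
    · · · · · · ·
    · · · · · · ·
T3:
  2·area = 68
  edge (1, 4)→(10, 12): d=(9,8) right/bottom  bias=-1
  edge (10, 12)→(6, 16): d=(-4,4) right/bottom  bias=-1
  edge (6, 16)→(1, 4): d=(-5,-12) top-left  bias=+0
    (1,3)@(3, 7): e=[11,48,9] → █
    (2,3)@(5, 7): e=[-5,40,33] → ·
    (1,4)@(3, 9): e=[29,40,-1] → ·
    (2,4)@(5, 9): e=[13,32,23] → █
    (3,4)@(7, 9): e=[-3,24,47] → ·
    (6,4)@(13, 9): e=[-51,0,119] → ·  [on edge]
    (2,5)@(5, 11): e=[31,24,13] → █
    (3,5)@(7, 11): e=[15,16,37] → █
    (4,5)@(9, 11): e=[-1,8,61] → ·
    (5,5)@(11, 11): e=[-17,0,85] → ·  [on edge]
    (2,6)@(5, 13): e=[49,16,3] → █
    (4,6)@(9, 13): e=[17,0,51] → ·  [on edge]
    (3,7)@(7, 15): e=[51,0,17] → ·  [on edge]
    (2,8)@(5, 17): e=[85,0,-17] → ·  [on edge]
    (1,9)@(3, 19): e=[119,0,-51] → ·  [on edge]
  covered (6 px):
    · · · · · · ·
    · · · · · · ·
    · · · · · · ·
    · █ · · · · ·
    · · █ · · · ·
    · · █ █ · · ·
    · · █ █ · · ·
    · · · · · · ·
    · · · · · · ·
    · · · · · · ·

Result: "outside"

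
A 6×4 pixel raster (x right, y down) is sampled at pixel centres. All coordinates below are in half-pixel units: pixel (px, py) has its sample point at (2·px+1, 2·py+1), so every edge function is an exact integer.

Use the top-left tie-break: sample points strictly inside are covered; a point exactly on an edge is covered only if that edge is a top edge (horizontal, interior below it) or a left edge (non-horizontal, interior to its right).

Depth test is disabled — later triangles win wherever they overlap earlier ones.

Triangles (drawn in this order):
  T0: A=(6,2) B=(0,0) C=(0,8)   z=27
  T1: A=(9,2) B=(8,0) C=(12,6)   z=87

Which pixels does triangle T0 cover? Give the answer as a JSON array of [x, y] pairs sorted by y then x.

T0:
  2·area = 48  (B↔C swapped to make it positive)
  edge (6, 2)→(0, 8): d=(-6,6) right/bottom  bias=-1
  edge (0, 8)→(0, 0): d=(0,-8) top-left  bias=+0
  edge (0, 0)→(6, 2): d=(6,2) right/bottom  bias=-1
    (0,0)@(1, 1): e=[36,8,4] → #
    (1,0)@(3, 1): e=[24,24,0] → ·  [on edge]
    (3,0)@(7, 1): e=[0,56,-8] → ·  [on edge]
    (0,1)@(1, 3): e=[24,8,16] → #
    (1,1)@(3, 3): e=[12,24,12] → #
    (2,1)@(5, 3): e=[0,40,8] → ·  [on edge]
    (4,1)@(9, 3): e=[-24,72,0] → ·  [on edge]
    (0,2)@(1, 5): e=[12,8,28] → #
    (1,2)@(3, 5): e=[0,24,24] → ·  [on edge]
    (0,3)@(1, 7): e=[0,8,40] → ·  [on edge]
  covered (4 px):
    # · · · · ·
    # # · · · ·
    # · · · · ·
    · · · · · ·
T1:
  2·area = 2
  edge (9, 2)→(8, 0): d=(-1,-2) top-left  bias=+0
  edge (8, 0)→(12, 6): d=(4,6) right/bottom  bias=-1
  edge (12, 6)→(9, 2): d=(-3,-4) top-left  bias=+0
  covered (0 px):
    · · · · · ·
    · · · · · ·
    · · · · · ·
    · · · · · ·

Answer: [[0,0],[0,1],[1,1],[0,2]]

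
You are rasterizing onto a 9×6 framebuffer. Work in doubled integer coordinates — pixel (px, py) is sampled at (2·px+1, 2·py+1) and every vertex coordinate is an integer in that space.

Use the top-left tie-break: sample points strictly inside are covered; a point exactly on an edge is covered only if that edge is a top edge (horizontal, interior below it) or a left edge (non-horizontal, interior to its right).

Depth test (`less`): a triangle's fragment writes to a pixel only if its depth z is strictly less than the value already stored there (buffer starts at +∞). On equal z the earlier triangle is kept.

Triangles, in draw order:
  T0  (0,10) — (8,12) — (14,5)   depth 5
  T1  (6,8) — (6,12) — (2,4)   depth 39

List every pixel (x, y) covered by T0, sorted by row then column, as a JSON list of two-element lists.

T0:
  2·area = 68  (B↔C swapped to make it positive)
  edge (0, 10)→(14, 5): d=(14,-5) top-left  bias=+0
  edge (14, 5)→(8, 12): d=(-6,7) right/bottom  bias=-1
  edge (8, 12)→(0, 10): d=(-8,-2) top-left  bias=+0
    (4,3)@(9, 7): e=[3,23,42] → #
    (5,3)@(11, 7): e=[13,9,46] → #
    (6,3)@(13, 7): e=[23,-5,50] → ·
    (1,4)@(3, 9): e=[1,53,14] → #
    (2,4)@(5, 9): e=[11,39,18] → #
    (3,4)@(7, 9): e=[21,25,22] → #
    (5,4)@(11, 9): e=[41,-3,30] → ·
    (1,5)@(3, 11): e=[29,41,-2] → ·
    (2,5)@(5, 11): e=[39,27,2] → #
    (4,5)@(9, 11): e=[59,-1,10] → ·
  covered (8 px):
    · · · · · · · · ·
    · · · · · · · · ·
    · · · · · · · · ·
    · · · · # # · · ·
    · # # # # · · · ·
    · · # # · · · · ·
T1:
  2·area = 16
  edge (6, 8)→(6, 12): d=(0,4) right/bottom  bias=-1
  edge (6, 12)→(2, 4): d=(-4,-8) top-left  bias=+0
  edge (2, 4)→(6, 8): d=(4,4) right/bottom  bias=-1
    (0,1)@(1, 3): e=[20,-4,0] → ·  [on edge]
    (1,2)@(3, 5): e=[12,4,0] → ·  [on edge]
    (2,3)@(5, 7): e=[4,12,0] → ·  [on edge]
    (2,4)@(5, 9): e=[4,4,8] → #
    (3,4)@(7, 9): e=[-4,20,0] → ·  [on edge]
    (2,5)@(5, 11): e=[4,-4,16] → ·
    (4,5)@(9, 11): e=[-12,28,0] → ·  [on edge]
  covered (1 px):
    · · · · · · · · ·
    · · · · · · · · ·
    · · · · · · · · ·
    · · · · · · · · ·
    · · # · · · · · ·
    · · · · · · · · ·

Result: [[4,3],[5,3],[1,4],[2,4],[3,4],[4,4],[2,5],[3,5]]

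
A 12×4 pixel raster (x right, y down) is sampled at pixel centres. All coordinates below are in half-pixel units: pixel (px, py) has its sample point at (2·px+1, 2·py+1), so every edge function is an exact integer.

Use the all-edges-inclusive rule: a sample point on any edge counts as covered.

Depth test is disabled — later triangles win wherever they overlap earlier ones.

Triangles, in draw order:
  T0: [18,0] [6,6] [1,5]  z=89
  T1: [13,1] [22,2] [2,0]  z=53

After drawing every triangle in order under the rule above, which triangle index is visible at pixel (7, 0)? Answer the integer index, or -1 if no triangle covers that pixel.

T0:
  2·area = 42
  edge (18, 0)→(6, 6): d=(-12,6) inclusive
  edge (6, 6)→(1, 5): d=(-5,-1) inclusive
  edge (1, 5)→(18, 0): d=(17,-5) inclusive
    (7,0)@(15, 1): e=[6,34,2] → X
    (8,0)@(17, 1): e=[-6,36,12] → .
    (4,1)@(9, 3): e=[18,18,6] → X
    (5,1)@(11, 3): e=[6,20,16] → X
    (6,1)@(13, 3): e=[-6,22,26] → .
    (7,1)@(15, 3): e=[-18,24,36] → .
    (0,2)@(1, 5): e=[42,0,0] → X  [on edge]
    (1,2)@(3, 5): e=[30,2,10] → X
    (2,2)@(5, 5): e=[18,4,20] → X
    (3,2)@(7, 5): e=[6,6,30] → X
    (4,2)@(9, 5): e=[-6,8,40] → .
    (5,2)@(11, 5): e=[-18,10,50] → .
    (5,3)@(11, 7): e=[-42,0,84] → .  [on edge]
  covered (7 px):
    . . . . . . . X . . . .
    . . . . X X . . . . . .
    X X X X . . . . . . . .
    . . . . . . . . . . . .
T1:
  2·area = 2
  edge (13, 1)→(22, 2): d=(9,1) inclusive
  edge (22, 2)→(2, 0): d=(-20,-2) inclusive
  edge (2, 0)→(13, 1): d=(11,1) inclusive
    (6,0)@(13, 1): e=[0,2,0] → X  [on edge]
    (7,0)@(15, 1): e=[-2,6,-2] → .
    (6,1)@(13, 3): e=[18,-38,22] → .
  covered (1 px):
    . . . . . . X . . . . .
    . . . . . . . . . . . .
    . . . . . . . . . . . .
    . . . . . . . . . . . .

Z-buffer (winner per pixel, '.' = empty):
  . . . . . . 1 0 . . . .
  . . . . 0 0 . . . . . .
  0 0 0 0 . . . . . . . .
  . . . . . . . . . . . .

Final: 0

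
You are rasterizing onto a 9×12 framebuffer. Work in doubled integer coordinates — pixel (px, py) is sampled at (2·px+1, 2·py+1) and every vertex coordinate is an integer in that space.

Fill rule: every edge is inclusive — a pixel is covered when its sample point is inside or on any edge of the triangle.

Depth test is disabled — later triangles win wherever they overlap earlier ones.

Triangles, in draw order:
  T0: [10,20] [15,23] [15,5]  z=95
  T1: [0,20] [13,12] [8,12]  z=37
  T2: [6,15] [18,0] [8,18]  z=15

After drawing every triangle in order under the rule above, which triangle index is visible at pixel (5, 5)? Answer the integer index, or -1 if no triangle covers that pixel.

T0:
  2·area = 90  (B↔C swapped to make it positive)
  edge (10, 20)→(15, 5): d=(5,-15) inclusive
  edge (15, 5)→(15, 23): d=(0,18) inclusive
  edge (15, 23)→(10, 20): d=(-5,-3) inclusive
    (7,0)@(15, 1): e=[-20,0,110] → ·  [on edge]
    (7,1)@(15, 3): e=[-10,0,100] → ·  [on edge]
    (7,2)@(15, 5): e=[0,0,90] → █  [on edge]
    (8,2)@(17, 5): e=[30,-36,96] → ·
    (7,3)@(15, 7): e=[10,0,80] → █  [on edge]
    (8,3)@(17, 7): e=[40,-36,86] → ·
    (7,4)@(15, 9): e=[20,0,70] → █  [on edge]
    (8,4)@(17, 9): e=[50,-36,76] → ·
    (6,5)@(13, 11): e=[0,36,54] → █  [on edge]
    (7,5)@(15, 11): e=[30,0,60] → █  [on edge]
    (8,5)@(17, 11): e=[60,-36,66] → ·
    (6,6)@(13, 13): e=[10,36,44] → █
    (7,6)@(15, 13): e=[40,0,50] → █  [on edge]
    (7,7)@(15, 15): e=[50,0,40] → █  [on edge]
    (2,8)@(5, 17): e=[-90,180,0] → ·  [on edge]
    (5,8)@(11, 17): e=[0,72,18] → █  [on edge]
    (7,8)@(15, 17): e=[60,0,30] → █  [on edge]
    (7,9)@(15, 19): e=[70,0,20] → █  [on edge]
    (7,10)@(15, 21): e=[80,0,10] → █  [on edge]
    (4,11)@(9, 23): e=[0,108,-18] → ·  [on edge]
    (7,11)@(15, 23): e=[90,0,0] → █  [on edge]
  covered (18 px):
    · · · · · · · · ·
    · · · · · · · · ·
    · · · · · · · █ ·
    · · · · · · · █ ·
    · · · · · · · █ ·
    · · · · · · █ █ ·
    · · · · · · █ █ ·
    · · · · · · █ █ ·
    · · · · · █ █ █ ·
    · · · · · █ █ █ ·
    · · · · · · █ █ ·
    · · · · · · · █ ·
T1:
  2·area = 40  (B↔C swapped to make it positive)
  edge (0, 20)→(8, 12): d=(8,-8) inclusive
  edge (8, 12)→(13, 12): d=(5,0) inclusive
  edge (13, 12)→(0, 20): d=(-13,8) inclusive
    (8,1)@(17, 3): e=[0,-45,85] → ·  [on edge]
    (7,2)@(15, 5): e=[0,-35,75] → ·  [on edge]
    (6,3)@(13, 7): e=[0,-25,65] → ·  [on edge]
    (5,4)@(11, 9): e=[0,-15,55] → ·  [on edge]
    (4,5)@(9, 11): e=[0,-5,45] → ·  [on edge]
    (3,6)@(7, 13): e=[0,5,35] → █  [on edge]
    (4,6)@(9, 13): e=[16,5,19] → █
    (5,6)@(11, 13): e=[32,5,3] → █
    (6,6)@(13, 13): e=[48,5,-13] → ·
    (2,7)@(5, 15): e=[0,15,25] → █  [on edge]
    (4,7)@(9, 15): e=[32,15,-7] → ·
    (5,7)@(11, 15): e=[48,15,-23] → ·
    (1,8)@(3, 17): e=[0,25,15] → █  [on edge]
    (0,9)@(1, 19): e=[0,35,5] → █  [on edge]
  covered (7 px):
    · · · · · · · · ·
    · · · · · · · · ·
    · · · · · · · · ·
    · · · · · · · · ·
    · · · · · · · · ·
    · · · · · · · · ·
    · · · █ █ █ · · ·
    · · █ █ · · · · ·
    · █ · · · · · · ·
    █ · · · · · · · ·
    · · · · · · · · ·
    · · · · · · · · ·
T2:
  2·area = 66
  edge (6, 15)→(18, 0): d=(12,-15) inclusive
  edge (18, 0)→(8, 18): d=(-10,18) inclusive
  edge (8, 18)→(6, 15): d=(-2,-3) inclusive
    (7,2)@(15, 5): e=[15,4,47] → █
    (8,2)@(17, 5): e=[45,-32,53] → ·
    (6,3)@(13, 7): e=[9,20,37] → █
    (7,3)@(15, 7): e=[39,-16,43] → ·
    (5,4)@(11, 9): e=[3,36,27] → █
    (6,4)@(13, 9): e=[33,0,33] → █  [on edge]
    (7,4)@(15, 9): e=[63,-36,39] → ·
    (5,5)@(11, 11): e=[27,16,23] → █
    (6,5)@(13, 11): e=[57,-20,29] → ·
    (4,6)@(9, 13): e=[21,32,13] → █
    (5,6)@(11, 13): e=[51,-4,19] → ·
    (3,7)@(7, 15): e=[15,48,3] → █
  covered (8 px):
    · · · · · · · · ·
    · · · · · · · · ·
    · · · · · · · █ ·
    · · · · · · █ · ·
    · · · · · █ █ · ·
    · · · · · █ · · ·
    · · · · █ · · · ·
    · · · █ █ · · · ·
    · · · · · · · · ·
    · · · · · · · · ·
    · · · · · · · · ·
    · · · · · · · · ·

Z-buffer (winner per pixel, '.' = empty):
  . . . . . . . . .
  . . . . . . . . .
  . . . . . . . 2 .
  . . . . . . 2 0 .
  . . . . . 2 2 0 .
  . . . . . 2 0 0 .
  . . . 1 2 1 0 0 .
  . . 1 2 2 . 0 0 .
  . 1 . . . 0 0 0 .
  1 . . . . 0 0 0 .
  . . . . . . 0 0 .
  . . . . . . . 0 .

Answer: 2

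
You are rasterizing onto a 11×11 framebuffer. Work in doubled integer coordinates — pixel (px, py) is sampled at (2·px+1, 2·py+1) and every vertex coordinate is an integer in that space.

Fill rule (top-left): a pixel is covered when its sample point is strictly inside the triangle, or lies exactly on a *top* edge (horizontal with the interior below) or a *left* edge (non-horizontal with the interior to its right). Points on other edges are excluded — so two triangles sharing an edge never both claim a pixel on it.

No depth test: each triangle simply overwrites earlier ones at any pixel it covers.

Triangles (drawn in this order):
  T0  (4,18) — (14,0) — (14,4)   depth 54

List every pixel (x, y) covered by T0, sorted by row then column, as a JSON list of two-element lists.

T0:
  2·area = 40
  edge (4, 18)→(14, 0): d=(10,-18) top-left  bias=+0
  edge (14, 0)→(14, 4): d=(0,4) right/bottom  bias=-1
  edge (14, 4)→(4, 18): d=(-10,14) right/bottom  bias=-1
    (6,1)@(13, 3): e=[12,4,24] → X
    (7,1)@(15, 3): e=[48,-4,-4] → .
    (6,2)@(13, 5): e=[32,4,4] → X
    (7,2)@(15, 5): e=[68,-4,-24] → .
    (5,3)@(11, 7): e=[16,12,12] → X
    (6,3)@(13, 7): e=[52,4,-16] → .
    (4,4)@(9, 9): e=[0,20,20] → X  [on edge]
    (5,4)@(11, 9): e=[36,12,-8] → .
    (4,5)@(9, 11): e=[20,20,0] → .  [on edge]
    (3,6)@(7, 13): e=[4,28,8] → X
    (4,6)@(9, 13): e=[40,20,-20] → .
    (3,7)@(7, 15): e=[24,28,-12] → .
  covered (5 px):
    . . . . . . . . . . .
    . . . . . . X . . . .
    . . . . . . X . . . .
    . . . . . X . . . . .
    . . . . X . . . . . .
    . . . . . . . . . . .
    . . . X . . . . . . .
    . . . . . . . . . . .
    . . . . . . . . . . .
    . . . . . . . . . . .
    . . . . . . . . . . .

Final: [[6,1],[6,2],[5,3],[4,4],[3,6]]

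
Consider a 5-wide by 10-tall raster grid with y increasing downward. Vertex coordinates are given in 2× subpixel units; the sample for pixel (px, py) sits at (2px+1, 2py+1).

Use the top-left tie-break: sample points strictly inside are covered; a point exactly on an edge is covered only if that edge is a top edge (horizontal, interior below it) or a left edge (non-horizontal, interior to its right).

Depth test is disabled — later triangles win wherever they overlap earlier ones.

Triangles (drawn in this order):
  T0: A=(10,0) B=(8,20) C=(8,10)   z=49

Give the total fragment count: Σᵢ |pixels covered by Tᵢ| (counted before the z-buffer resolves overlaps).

T0:
  2·area = 20
  edge (10, 0)→(8, 20): d=(-2,20) right/bottom  bias=-1
  edge (8, 20)→(8, 10): d=(0,-10) top-left  bias=+0
  edge (8, 10)→(10, 0): d=(2,-10) top-left  bias=+0
    (4,2)@(9, 5): e=[10,10,0] → X  [on edge]
    (4,3)@(9, 7): e=[6,10,4] → X
    (4,4)@(9, 9): e=[2,10,8] → X
    (4,5)@(9, 11): e=[-2,10,12] → .
    (3,7)@(7, 15): e=[30,-10,0] → .  [on edge]
  covered (3 px):
    . . . . .
    . . . . .
    . . . . X
    . . . . X
    . . . . X
    . . . . .
    . . . . .
    . . . . .
    . . . . .
    . . . . .

Final: 3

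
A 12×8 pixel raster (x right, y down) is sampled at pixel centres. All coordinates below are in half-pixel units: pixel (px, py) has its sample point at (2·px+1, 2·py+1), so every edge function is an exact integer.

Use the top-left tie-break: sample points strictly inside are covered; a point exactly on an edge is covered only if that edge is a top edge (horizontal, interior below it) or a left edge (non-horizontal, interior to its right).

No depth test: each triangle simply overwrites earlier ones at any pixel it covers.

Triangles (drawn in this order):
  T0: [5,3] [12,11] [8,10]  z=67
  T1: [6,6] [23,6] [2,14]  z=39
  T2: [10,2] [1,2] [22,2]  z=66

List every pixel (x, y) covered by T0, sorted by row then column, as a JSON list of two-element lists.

T0:
  2·area = 25
  edge (5, 3)→(12, 11): d=(7,8) right/bottom  bias=-1
  edge (12, 11)→(8, 10): d=(-4,-1) top-left  bias=+0
  edge (8, 10)→(5, 3): d=(-3,-7) top-left  bias=+0
    (2,1)@(5, 3): e=[0,25,0] → ·  [on edge]
    (3,3)@(7, 7): e=[12,11,2] → █
    (4,3)@(9, 7): e=[-4,13,16] → ·
    (3,4)@(7, 9): e=[26,3,-4] → ·
    (4,4)@(9, 9): e=[10,5,10] → █
    (5,4)@(11, 9): e=[-6,7,24] → ·
    (4,5)@(9, 11): e=[24,-3,4] → ·
  covered (2 px):
    · · · · · · · · · · · ·
    · · · · · · · · · · · ·
    · · · · · · · · · · · ·
    · · · █ · · · · · · · ·
    · · · · █ · · · · · · ·
    · · · · · · · · · · · ·
    · · · · · · · · · · · ·
    · · · · · · · · · · · ·
T1:
  2·area = 136
  edge (6, 6)→(23, 6): d=(17,0) top-left  bias=+0
  edge (23, 6)→(2, 14): d=(-21,8) right/bottom  bias=-1
  edge (2, 14)→(6, 6): d=(4,-8) top-left  bias=+0
    (3,3)@(7, 7): e=[17,107,12] → █
    (4,3)@(9, 7): e=[17,91,28] → █
    (5,3)@(11, 7): e=[17,75,44] → █
    (6,3)@(13, 7): e=[17,59,60] → █
    (7,3)@(15, 7): e=[17,43,76] → █
    (8,3)@(17, 7): e=[17,27,92] → █
    (9,3)@(19, 7): e=[17,11,108] → █
    (10,3)@(21, 7): e=[17,-5,124] → ·
    (2,4)@(5, 9): e=[51,81,4] → █
    (8,4)@(17, 9): e=[51,-15,100] → ·
    (9,4)@(19, 9): e=[51,-31,116] → ·
    (2,5)@(5, 11): e=[85,39,12] → █
  covered (17 px):
    · · · · · · · · · · · ·
    · · · · · · · · · · · ·
    · · · · · · · · · · · ·
    · · · █ █ █ █ █ █ █ · ·
    · · █ █ █ █ █ █ · · · ·
    · · █ █ █ · · · · · · ·
    · █ · · · · · · · · · ·
    · · · · · · · · · · · ·
T2:
  degenerate (2·area = 0) — covers nothing

Final: [[3,3],[4,4]]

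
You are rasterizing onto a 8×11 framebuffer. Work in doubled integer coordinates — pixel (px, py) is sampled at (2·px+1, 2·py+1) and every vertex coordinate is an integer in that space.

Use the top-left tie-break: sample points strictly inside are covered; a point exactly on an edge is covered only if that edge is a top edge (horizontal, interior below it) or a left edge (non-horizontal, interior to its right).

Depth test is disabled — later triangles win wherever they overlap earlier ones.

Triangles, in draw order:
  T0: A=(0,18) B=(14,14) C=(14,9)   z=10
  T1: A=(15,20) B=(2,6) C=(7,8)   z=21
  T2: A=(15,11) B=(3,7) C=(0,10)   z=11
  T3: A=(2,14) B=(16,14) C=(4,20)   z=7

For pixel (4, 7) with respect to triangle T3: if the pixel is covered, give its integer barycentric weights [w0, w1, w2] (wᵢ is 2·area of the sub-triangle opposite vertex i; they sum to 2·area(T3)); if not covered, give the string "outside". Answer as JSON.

T0:
  2·area = 70  (B↔C swapped to make it positive)
  edge (0, 18)→(14, 9): d=(14,-9) top-left  bias=+0
  edge (14, 9)→(14, 14): d=(0,5) right/bottom  bias=-1
  edge (14, 14)→(0, 18): d=(-14,4) right/bottom  bias=-1
    (5,5)@(11, 11): e=[1,15,54] → #
    (6,5)@(13, 11): e=[19,5,46] → #
    (7,5)@(15, 11): e=[37,-5,38] → ·
    (4,6)@(9, 13): e=[11,25,34] → #
    (7,6)@(15, 13): e=[65,-5,10] → ·
    (2,7)@(5, 15): e=[3,45,22] → #
    (3,7)@(7, 15): e=[21,35,14] → #
    (5,7)@(11, 15): e=[57,15,-2] → ·
    (6,7)@(13, 15): e=[75,5,-10] → ·
    (1,8)@(3, 17): e=[13,55,2] → #
    (2,8)@(5, 17): e=[31,45,-6] → ·
    (3,8)@(7, 17): e=[49,35,-14] → ·
  covered (9 px):
    · · · · · · · ·
    · · · · · · · ·
    · · · · · · · ·
    · · · · · · · ·
    · · · · · · · ·
    · · · · · # # ·
    · · · · # # # ·
    · · # # # · · ·
    · # · · · · · ·
    · · · · · · · ·
    · · · · · · · ·
T1:
  2·area = 44
  edge (15, 20)→(2, 6): d=(-13,-14) top-left  bias=+0
  edge (2, 6)→(7, 8): d=(5,2) right/bottom  bias=-1
  edge (7, 8)→(15, 20): d=(8,12) right/bottom  bias=-1
    (2,2)@(5, 5): e=[55,-11,0] → ·  [on edge]
    (1,3)@(3, 7): e=[1,3,40] → #
    (2,3)@(5, 7): e=[29,-1,16] → ·
    (1,4)@(3, 9): e=[-25,13,56] → ·
    (2,4)@(5, 9): e=[3,9,32] → #
    (3,4)@(7, 9): e=[31,5,8] → #
    (4,4)@(9, 9): e=[59,1,-16] → ·
    (2,5)@(5, 11): e=[-23,19,48] → ·
    (3,5)@(7, 11): e=[5,15,24] → #
    (4,5)@(9, 11): e=[33,11,0] → ·  [on edge]
    (3,6)@(7, 13): e=[-21,25,40] → ·
    (4,6)@(9, 13): e=[7,21,16] → #
    (6,8)@(13, 17): e=[11,33,0] → ·  [on edge]
  covered (6 px):
    · · · · · · · ·
    · · · · · · · ·
    · · · · · · · ·
    · # · · · · · ·
    · · # # · · · ·
    · · · # · · · ·
    · · · · # · · ·
    · · · · · # · ·
    · · · · · · · ·
    · · · · · · · ·
    · · · · · · · ·
T2:
  2·area = 48  (B↔C swapped to make it positive)
  edge (15, 11)→(0, 10): d=(-15,-1) top-left  bias=+0
  edge (0, 10)→(3, 7): d=(3,-3) top-left  bias=+0
  edge (3, 7)→(15, 11): d=(12,4) right/bottom  bias=-1
    (4,0)@(9, 1): e=[144,0,-96] → ·  [on edge]
    (3,1)@(7, 3): e=[112,0,-64] → ·  [on edge]
    (2,2)@(5, 5): e=[80,0,-32] → ·  [on edge]
    (1,3)@(3, 7): e=[48,0,0] → ·  [on edge]
    (0,4)@(1, 9): e=[16,0,32] → #  [on edge]
    (1,4)@(3, 9): e=[18,6,24] → #
    (2,4)@(5, 9): e=[20,12,16] → #
    (3,4)@(7, 9): e=[22,18,8] → #
    (4,4)@(9, 9): e=[24,24,0] → ·  [on edge]
    (0,5)@(1, 11): e=[-14,6,56] → ·
    (1,5)@(3, 11): e=[-12,12,48] → ·
    (2,5)@(5, 11): e=[-10,18,40] → ·
    (7,5)@(15, 11): e=[0,48,0] → ·  [on edge]
  covered (4 px):
    · · · · · · · ·
    · · · · · · · ·
    · · · · · · · ·
    · · · · · · · ·
    # # # # · · · ·
    · · · · · · · ·
    · · · · · · · ·
    · · · · · · · ·
    · · · · · · · ·
    · · · · · · · ·
    · · · · · · · ·
T3:
  2·area = 84
  edge (2, 14)→(16, 14): d=(14,0) top-left  bias=+0
  edge (16, 14)→(4, 20): d=(-12,6) right/bottom  bias=-1
  edge (4, 20)→(2, 14): d=(-2,-6) top-left  bias=+0
    (0,5)@(1, 11): e=[-42,126,0] → ·  [on edge]
    (1,7)@(3, 15): e=[14,66,4] → #
    (2,7)@(5, 15): e=[14,54,16] → #
    (3,7)@(7, 15): e=[14,42,28] → #
    (4,7)@(9, 15): e=[14,30,40] → #
    (5,7)@(11, 15): e=[14,18,52] → #
    (6,7)@(13, 15): e=[14,6,64] → #
    (7,7)@(15, 15): e=[14,-6,76] → ·
    (1,8)@(3, 17): e=[42,42,0] → #  [on edge]
    (5,8)@(11, 17): e=[42,-6,48] → ·
    (6,8)@(13, 17): e=[42,-18,60] → ·
    (1,9)@(3, 19): e=[70,18,-4] → ·
  covered (11 px):
    · · · · · · · ·
    · · · · · · · ·
    · · · · · · · ·
    · · · · · · · ·
    · · · · · · · ·
    · · · · · · · ·
    · · · · · · · ·
    · # # # # # # ·
    · # # # # · · ·
    · · # · · · · ·
    · · · · · · · ·

Final: [30,40,14]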